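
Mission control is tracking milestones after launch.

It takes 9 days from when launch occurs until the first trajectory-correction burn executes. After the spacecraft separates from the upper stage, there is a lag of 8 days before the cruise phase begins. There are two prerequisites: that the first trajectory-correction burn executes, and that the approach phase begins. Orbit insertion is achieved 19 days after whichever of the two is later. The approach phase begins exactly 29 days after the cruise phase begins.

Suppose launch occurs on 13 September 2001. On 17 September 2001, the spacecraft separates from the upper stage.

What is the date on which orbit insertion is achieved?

Launch occurs: Sep 13, 2001.
The first trajectory-correction burn executes: Sep 13, 2001 + 9 days = Sep 22, 2001.
The spacecraft separates from the upper stage: Sep 17, 2001.
The cruise phase begins: Sep 17, 2001 + 8 days = Sep 25, 2001.
The approach phase begins: Sep 25, 2001 + 29 days = Oct 24, 2001.
Both prerequisites met — the first trajectory-correction burn executes (Sep 22, 2001), the approach phase begins (Oct 24, 2001); the later is Oct 24, 2001.
Orbit insertion is achieved: Oct 24, 2001 + 19 days = Nov 12, 2001.

12 November 2001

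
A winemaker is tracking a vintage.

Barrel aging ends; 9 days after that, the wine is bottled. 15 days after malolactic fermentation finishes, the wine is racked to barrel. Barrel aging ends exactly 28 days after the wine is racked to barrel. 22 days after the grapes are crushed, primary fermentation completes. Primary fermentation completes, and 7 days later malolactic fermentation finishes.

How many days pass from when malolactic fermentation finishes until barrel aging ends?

43 days

Causal path: malolactic fermentation finishes → the wine is racked to barrel → barrel aging ends.
Total delay along the path: 15 + 28 = 43 days.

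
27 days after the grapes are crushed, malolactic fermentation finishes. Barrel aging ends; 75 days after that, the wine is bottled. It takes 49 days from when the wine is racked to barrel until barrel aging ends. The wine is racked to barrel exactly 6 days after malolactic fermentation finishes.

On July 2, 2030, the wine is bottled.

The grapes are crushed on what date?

The wine is bottled: Jul 2, 2030.
Barrel aging ends: Jul 2, 2030 − 75 days = Apr 18, 2030.
The wine is racked to barrel: Apr 18, 2030 − 49 days = Feb 28, 2030.
Malolactic fermentation finishes: Feb 28, 2030 − 6 days = Feb 22, 2030.
The grapes are crushed: Feb 22, 2030 − 27 days = Jan 26, 2030.

January 26, 2030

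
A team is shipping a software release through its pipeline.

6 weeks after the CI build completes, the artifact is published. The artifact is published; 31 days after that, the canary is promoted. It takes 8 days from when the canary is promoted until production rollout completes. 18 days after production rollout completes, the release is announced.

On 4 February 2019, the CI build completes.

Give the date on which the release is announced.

The CI build completes: Feb 4, 2019.
The artifact is published: Feb 4, 2019 + 6 weeks = Mar 18, 2019.
The canary is promoted: Mar 18, 2019 + 31 days = Apr 18, 2019.
Production rollout completes: Apr 18, 2019 + 8 days = Apr 26, 2019.
The release is announced: Apr 26, 2019 + 18 days = May 14, 2019.

14 May 2019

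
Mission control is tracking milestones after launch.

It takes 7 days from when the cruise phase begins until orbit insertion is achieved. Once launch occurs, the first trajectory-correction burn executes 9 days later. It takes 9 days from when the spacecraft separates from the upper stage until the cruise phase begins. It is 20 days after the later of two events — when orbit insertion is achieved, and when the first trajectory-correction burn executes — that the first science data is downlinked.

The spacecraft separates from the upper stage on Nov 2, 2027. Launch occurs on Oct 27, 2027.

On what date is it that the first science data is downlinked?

The spacecraft separates from the upper stage: Nov 2, 2027.
The cruise phase begins: Nov 2, 2027 + 9 days = Nov 11, 2027.
Orbit insertion is achieved: Nov 11, 2027 + 7 days = Nov 18, 2027.
Launch occurs: Oct 27, 2027.
The first trajectory-correction burn executes: Oct 27, 2027 + 9 days = Nov 5, 2027.
Both prerequisites met — orbit insertion is achieved (Nov 18, 2027), the first trajectory-correction burn executes (Nov 5, 2027); the later is Nov 18, 2027.
The first science data is downlinked: Nov 18, 2027 + 20 days = Dec 8, 2027.

Dec 8, 2027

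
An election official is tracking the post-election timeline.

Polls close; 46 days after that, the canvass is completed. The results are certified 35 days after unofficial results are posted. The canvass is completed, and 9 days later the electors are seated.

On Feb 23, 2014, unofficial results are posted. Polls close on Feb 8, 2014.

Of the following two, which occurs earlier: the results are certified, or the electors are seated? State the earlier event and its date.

The results are certified — Mar 30, 2014

Unofficial results are posted: Feb 23, 2014.
The results are certified: Feb 23, 2014 + 35 days = Mar 30, 2014.
Polls close: Feb 8, 2014.
The canvass is completed: Feb 8, 2014 + 46 days = Mar 26, 2014.
The electors are seated: Mar 26, 2014 + 9 days = Apr 4, 2014.
Comparing: the results are certified on Mar 30, 2014 vs the electors are seated on Apr 4, 2014. Earlier: the results are certified.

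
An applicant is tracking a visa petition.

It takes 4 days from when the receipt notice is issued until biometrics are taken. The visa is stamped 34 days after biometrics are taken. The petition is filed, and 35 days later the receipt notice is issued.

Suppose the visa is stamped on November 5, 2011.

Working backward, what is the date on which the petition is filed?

The visa is stamped: Nov 5, 2011.
Biometrics are taken: Nov 5, 2011 − 34 days = Oct 2, 2011.
The receipt notice is issued: Oct 2, 2011 − 4 days = Sep 28, 2011.
The petition is filed: Sep 28, 2011 − 35 days = Aug 24, 2011.

August 24, 2011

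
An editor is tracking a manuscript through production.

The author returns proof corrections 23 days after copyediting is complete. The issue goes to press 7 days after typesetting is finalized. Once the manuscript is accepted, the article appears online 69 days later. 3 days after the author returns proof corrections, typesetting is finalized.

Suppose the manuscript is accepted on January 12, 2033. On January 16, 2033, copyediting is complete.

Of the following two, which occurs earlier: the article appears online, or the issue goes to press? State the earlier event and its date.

The issue goes to press — February 18, 2033

The manuscript is accepted: Jan 12, 2033.
The article appears online: Jan 12, 2033 + 69 days = Mar 22, 2033.
Copyediting is complete: Jan 16, 2033.
The author returns proof corrections: Jan 16, 2033 + 23 days = Feb 8, 2033.
Typesetting is finalized: Feb 8, 2033 + 3 days = Feb 11, 2033.
The issue goes to press: Feb 11, 2033 + 7 days = Feb 18, 2033.
Comparing: the article appears online on Mar 22, 2033 vs the issue goes to press on Feb 18, 2033. Earlier: the issue goes to press.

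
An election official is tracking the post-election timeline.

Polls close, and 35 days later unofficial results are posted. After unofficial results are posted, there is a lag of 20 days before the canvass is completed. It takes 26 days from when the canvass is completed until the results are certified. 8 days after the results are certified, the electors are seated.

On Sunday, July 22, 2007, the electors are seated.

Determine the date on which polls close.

Tuesday, April 24, 2007

The electors are seated: Jul 22, 2007.
The results are certified: Jul 22, 2007 − 8 days = Jul 14, 2007.
The canvass is completed: Jul 14, 2007 − 26 days = Jun 18, 2007.
Unofficial results are posted: Jun 18, 2007 − 20 days = May 29, 2007.
Polls close: May 29, 2007 − 35 days = Apr 24, 2007.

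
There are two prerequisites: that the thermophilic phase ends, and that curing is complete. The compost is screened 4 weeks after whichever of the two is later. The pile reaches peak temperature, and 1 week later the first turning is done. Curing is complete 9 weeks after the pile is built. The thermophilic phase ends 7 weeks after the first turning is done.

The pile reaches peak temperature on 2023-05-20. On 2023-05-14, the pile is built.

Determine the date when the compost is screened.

2023-08-13

The pile reaches peak temperature: May 20, 2023.
The first turning is done: May 20, 2023 + 1 week = May 27, 2023.
The thermophilic phase ends: May 27, 2023 + 7 weeks = Jul 15, 2023.
The pile is built: May 14, 2023.
Curing is complete: May 14, 2023 + 9 weeks = Jul 16, 2023.
Both prerequisites met — the thermophilic phase ends (Jul 15, 2023), curing is complete (Jul 16, 2023); the later is Jul 16, 2023.
The compost is screened: Jul 16, 2023 + 4 weeks = Aug 13, 2023.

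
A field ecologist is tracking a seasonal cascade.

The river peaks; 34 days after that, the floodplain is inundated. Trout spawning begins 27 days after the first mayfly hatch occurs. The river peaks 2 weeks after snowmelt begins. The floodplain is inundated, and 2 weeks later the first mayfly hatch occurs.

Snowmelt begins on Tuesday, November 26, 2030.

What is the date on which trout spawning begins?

Snowmelt begins: Nov 26, 2030.
The river peaks: Nov 26, 2030 + 2 weeks = Dec 10, 2030.
The floodplain is inundated: Dec 10, 2030 + 34 days = Jan 13, 2031.
The first mayfly hatch occurs: Jan 13, 2031 + 2 weeks = Jan 27, 2031.
Trout spawning begins: Jan 27, 2031 + 27 days = Feb 23, 2031.

Sunday, February 23, 2031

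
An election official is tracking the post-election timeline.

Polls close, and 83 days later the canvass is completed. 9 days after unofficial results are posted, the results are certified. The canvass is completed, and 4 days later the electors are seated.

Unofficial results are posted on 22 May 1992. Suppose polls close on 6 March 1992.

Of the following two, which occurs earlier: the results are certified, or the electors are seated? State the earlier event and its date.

Unofficial results are posted: May 22, 1992.
The results are certified: May 22, 1992 + 9 days = May 31, 1992.
Polls close: Mar 6, 1992.
The canvass is completed: Mar 6, 1992 + 83 days = May 28, 1992.
The electors are seated: May 28, 1992 + 4 days = Jun 1, 1992.
Comparing: the results are certified on May 31, 1992 vs the electors are seated on Jun 1, 1992. Earlier: the results are certified.

The results are certified — 31 May 1992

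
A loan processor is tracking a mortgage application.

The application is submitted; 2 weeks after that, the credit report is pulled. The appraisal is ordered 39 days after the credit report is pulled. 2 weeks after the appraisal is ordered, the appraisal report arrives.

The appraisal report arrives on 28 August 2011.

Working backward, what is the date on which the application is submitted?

The appraisal report arrives: Aug 28, 2011.
The appraisal is ordered: Aug 28, 2011 − 2 weeks = Aug 14, 2011.
The credit report is pulled: Aug 14, 2011 − 39 days = Jul 6, 2011.
The application is submitted: Jul 6, 2011 − 2 weeks = Jun 22, 2011.

22 June 2011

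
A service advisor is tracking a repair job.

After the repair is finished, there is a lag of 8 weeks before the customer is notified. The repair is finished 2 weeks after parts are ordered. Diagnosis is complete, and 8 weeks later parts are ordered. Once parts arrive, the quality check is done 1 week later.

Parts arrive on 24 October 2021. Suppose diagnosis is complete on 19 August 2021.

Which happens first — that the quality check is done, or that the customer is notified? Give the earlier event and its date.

The quality check is done — 31 October 2021

Parts arrive: Oct 24, 2021.
The quality check is done: Oct 24, 2021 + 1 week = Oct 31, 2021.
Diagnosis is complete: Aug 19, 2021.
Parts are ordered: Aug 19, 2021 + 8 weeks = Oct 14, 2021.
The repair is finished: Oct 14, 2021 + 2 weeks = Oct 28, 2021.
The customer is notified: Oct 28, 2021 + 8 weeks = Dec 23, 2021.
Comparing: the quality check is done on Oct 31, 2021 vs the customer is notified on Dec 23, 2021. Earlier: the quality check is done.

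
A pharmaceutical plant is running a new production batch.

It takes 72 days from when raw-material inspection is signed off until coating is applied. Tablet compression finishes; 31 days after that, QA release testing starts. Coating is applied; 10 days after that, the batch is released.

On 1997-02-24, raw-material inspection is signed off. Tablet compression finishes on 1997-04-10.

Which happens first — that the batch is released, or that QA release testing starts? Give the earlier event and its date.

Raw-material inspection is signed off: Feb 24, 1997.
Coating is applied: Feb 24, 1997 + 72 days = May 7, 1997.
The batch is released: May 7, 1997 + 10 days = May 17, 1997.
Tablet compression finishes: Apr 10, 1997.
QA release testing starts: Apr 10, 1997 + 31 days = May 11, 1997.
Comparing: the batch is released on May 17, 1997 vs QA release testing starts on May 11, 1997. Earlier: QA release testing starts.

QA release testing starts — 1997-05-11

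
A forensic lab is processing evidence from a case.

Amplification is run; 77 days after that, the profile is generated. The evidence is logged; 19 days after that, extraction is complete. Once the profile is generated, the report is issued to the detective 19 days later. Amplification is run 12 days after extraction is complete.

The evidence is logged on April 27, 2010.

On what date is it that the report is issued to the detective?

September 1, 2010

The evidence is logged: Apr 27, 2010.
Extraction is complete: Apr 27, 2010 + 19 days = May 16, 2010.
Amplification is run: May 16, 2010 + 12 days = May 28, 2010.
The profile is generated: May 28, 2010 + 77 days = Aug 13, 2010.
The report is issued to the detective: Aug 13, 2010 + 19 days = Sep 1, 2010.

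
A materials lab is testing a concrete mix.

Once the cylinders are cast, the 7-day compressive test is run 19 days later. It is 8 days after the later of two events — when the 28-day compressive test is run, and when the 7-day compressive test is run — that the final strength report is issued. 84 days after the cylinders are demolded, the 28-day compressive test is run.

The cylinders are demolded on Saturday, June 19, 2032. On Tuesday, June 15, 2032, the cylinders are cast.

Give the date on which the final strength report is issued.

The cylinders are demolded: Jun 19, 2032.
The 28-day compressive test is run: Jun 19, 2032 + 84 days = Sep 11, 2032.
The cylinders are cast: Jun 15, 2032.
The 7-day compressive test is run: Jun 15, 2032 + 19 days = Jul 4, 2032.
Both prerequisites met — the 28-day compressive test is run (Sep 11, 2032), the 7-day compressive test is run (Jul 4, 2032); the later is Sep 11, 2032.
The final strength report is issued: Sep 11, 2032 + 8 days = Sep 19, 2032.

Sunday, September 19, 2032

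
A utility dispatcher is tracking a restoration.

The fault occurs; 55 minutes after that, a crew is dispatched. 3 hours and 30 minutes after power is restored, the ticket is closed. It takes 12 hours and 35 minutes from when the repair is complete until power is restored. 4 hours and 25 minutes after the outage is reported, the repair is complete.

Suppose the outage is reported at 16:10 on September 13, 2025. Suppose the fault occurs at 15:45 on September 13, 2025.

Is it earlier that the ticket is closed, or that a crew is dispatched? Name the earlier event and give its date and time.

A crew is dispatched — 16:40 on September 13, 2025

The outage is reported: 16:10 Sep 13, 2025.
The repair is complete: 16:10 Sep 13, 2025 + 4h25m = 20:35 Sep 13, 2025.
Power is restored: 20:35 Sep 13, 2025 + 12h35m = 09:10 Sep 14, 2025.
The ticket is closed: 09:10 Sep 14, 2025 + 3h30m = 12:40 Sep 14, 2025.
The fault occurs: 15:45 Sep 13, 2025.
A crew is dispatched: 15:45 Sep 13, 2025 + 55m = 16:40 Sep 13, 2025.
Comparing: the ticket is closed at 12:40 Sep 14, 2025 vs a crew is dispatched at 16:40 Sep 13, 2025. Earlier: a crew is dispatched.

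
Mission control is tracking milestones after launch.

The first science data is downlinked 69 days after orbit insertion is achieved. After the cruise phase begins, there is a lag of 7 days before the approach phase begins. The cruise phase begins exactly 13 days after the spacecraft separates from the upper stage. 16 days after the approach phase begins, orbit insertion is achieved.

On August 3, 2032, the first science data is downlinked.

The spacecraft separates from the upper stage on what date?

April 20, 2032

The first science data is downlinked: Aug 3, 2032.
Orbit insertion is achieved: Aug 3, 2032 − 69 days = May 26, 2032.
The approach phase begins: May 26, 2032 − 16 days = May 10, 2032.
The cruise phase begins: May 10, 2032 − 7 days = May 3, 2032.
The spacecraft separates from the upper stage: May 3, 2032 − 13 days = Apr 20, 2032.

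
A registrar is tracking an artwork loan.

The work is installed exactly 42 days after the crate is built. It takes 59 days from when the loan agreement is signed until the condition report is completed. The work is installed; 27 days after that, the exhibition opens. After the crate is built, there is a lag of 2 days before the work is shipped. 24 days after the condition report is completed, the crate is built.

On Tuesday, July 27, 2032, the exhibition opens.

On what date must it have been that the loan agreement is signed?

Thursday, February 26, 2032

The exhibition opens: Jul 27, 2032.
The work is installed: Jul 27, 2032 − 27 days = Jun 30, 2032.
The crate is built: Jun 30, 2032 − 42 days = May 19, 2032.
The condition report is completed: May 19, 2032 − 24 days = Apr 25, 2032.
The loan agreement is signed: Apr 25, 2032 − 59 days = Feb 26, 2032.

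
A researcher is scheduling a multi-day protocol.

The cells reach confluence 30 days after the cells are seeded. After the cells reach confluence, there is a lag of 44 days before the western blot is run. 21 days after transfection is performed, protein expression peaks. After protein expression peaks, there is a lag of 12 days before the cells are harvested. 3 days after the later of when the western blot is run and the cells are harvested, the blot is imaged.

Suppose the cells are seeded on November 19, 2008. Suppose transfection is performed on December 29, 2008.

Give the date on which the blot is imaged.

February 4, 2009

The cells are seeded: Nov 19, 2008.
The cells reach confluence: Nov 19, 2008 + 30 days = Dec 19, 2008.
The western blot is run: Dec 19, 2008 + 44 days = Feb 1, 2009.
Transfection is performed: Dec 29, 2008.
Protein expression peaks: Dec 29, 2008 + 21 days = Jan 19, 2009.
The cells are harvested: Jan 19, 2009 + 12 days = Jan 31, 2009.
Both prerequisites met — the western blot is run (Feb 1, 2009), the cells are harvested (Jan 31, 2009); the later is Feb 1, 2009.
The blot is imaged: Feb 1, 2009 + 3 days = Feb 4, 2009.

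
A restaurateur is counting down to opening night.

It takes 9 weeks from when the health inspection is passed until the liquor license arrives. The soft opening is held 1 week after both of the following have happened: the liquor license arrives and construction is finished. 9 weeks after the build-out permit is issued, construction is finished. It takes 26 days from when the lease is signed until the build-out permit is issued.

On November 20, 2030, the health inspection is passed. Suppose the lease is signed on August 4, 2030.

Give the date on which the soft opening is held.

The health inspection is passed: Nov 20, 2030.
The liquor license arrives: Nov 20, 2030 + 9 weeks = Jan 22, 2031.
The lease is signed: Aug 4, 2030.
The build-out permit is issued: Aug 4, 2030 + 26 days = Aug 30, 2030.
Construction is finished: Aug 30, 2030 + 9 weeks = Nov 1, 2030.
Both prerequisites met — the liquor license arrives (Jan 22, 2031), construction is finished (Nov 1, 2030); the later is Jan 22, 2031.
The soft opening is held: Jan 22, 2031 + 1 week = Jan 29, 2031.

January 29, 2031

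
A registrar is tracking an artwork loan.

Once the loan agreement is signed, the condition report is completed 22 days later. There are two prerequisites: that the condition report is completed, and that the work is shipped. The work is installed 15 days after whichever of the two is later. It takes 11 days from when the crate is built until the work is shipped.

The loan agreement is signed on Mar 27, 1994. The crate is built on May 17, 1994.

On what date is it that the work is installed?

Jun 12, 1994

The loan agreement is signed: Mar 27, 1994.
The condition report is completed: Mar 27, 1994 + 22 days = Apr 18, 1994.
The crate is built: May 17, 1994.
The work is shipped: May 17, 1994 + 11 days = May 28, 1994.
Both prerequisites met — the condition report is completed (Apr 18, 1994), the work is shipped (May 28, 1994); the later is May 28, 1994.
The work is installed: May 28, 1994 + 15 days = Jun 12, 1994.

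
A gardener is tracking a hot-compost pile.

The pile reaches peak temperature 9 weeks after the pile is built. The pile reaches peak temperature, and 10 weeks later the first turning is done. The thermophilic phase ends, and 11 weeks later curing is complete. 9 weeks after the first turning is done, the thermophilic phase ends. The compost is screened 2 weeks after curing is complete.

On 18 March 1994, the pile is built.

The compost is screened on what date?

30 December 1994

The pile is built: Mar 18, 1994.
The pile reaches peak temperature: Mar 18, 1994 + 9 weeks = May 20, 1994.
The first turning is done: May 20, 1994 + 10 weeks = Jul 29, 1994.
The thermophilic phase ends: Jul 29, 1994 + 9 weeks = Sep 30, 1994.
Curing is complete: Sep 30, 1994 + 11 weeks = Dec 16, 1994.
The compost is screened: Dec 16, 1994 + 2 weeks = Dec 30, 1994.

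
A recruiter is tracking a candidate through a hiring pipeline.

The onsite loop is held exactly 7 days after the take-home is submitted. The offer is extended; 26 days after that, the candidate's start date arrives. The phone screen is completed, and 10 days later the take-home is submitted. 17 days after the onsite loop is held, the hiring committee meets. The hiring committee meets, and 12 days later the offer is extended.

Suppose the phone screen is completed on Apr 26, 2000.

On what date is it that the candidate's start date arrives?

The phone screen is completed: Apr 26, 2000.
The take-home is submitted: Apr 26, 2000 + 10 days = May 6, 2000.
The onsite loop is held: May 6, 2000 + 7 days = May 13, 2000.
The hiring committee meets: May 13, 2000 + 17 days = May 30, 2000.
The offer is extended: May 30, 2000 + 12 days = Jun 11, 2000.
The candidate's start date arrives: Jun 11, 2000 + 26 days = Jul 7, 2000.

Jul 7, 2000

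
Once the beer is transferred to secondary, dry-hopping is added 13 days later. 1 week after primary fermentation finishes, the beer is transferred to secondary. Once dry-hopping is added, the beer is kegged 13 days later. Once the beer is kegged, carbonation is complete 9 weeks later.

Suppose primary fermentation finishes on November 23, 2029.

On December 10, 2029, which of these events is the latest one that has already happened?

The beer is transferred to secondary

Primary fermentation finishes: Nov 23, 2029.
The beer is transferred to secondary: Nov 23, 2029 + 1 week = Nov 30, 2029.
Dry-hopping is added: Nov 30, 2029 + 13 days = Dec 13, 2029.
The beer is kegged: Dec 13, 2029 + 13 days = Dec 26, 2029.
Carbonation is complete: Dec 26, 2029 + 9 weeks = Feb 27, 2030.
Dec 10, 2029 falls between when the beer is transferred to secondary (Nov 30, 2029) and when dry-hopping is added (Dec 13, 2029).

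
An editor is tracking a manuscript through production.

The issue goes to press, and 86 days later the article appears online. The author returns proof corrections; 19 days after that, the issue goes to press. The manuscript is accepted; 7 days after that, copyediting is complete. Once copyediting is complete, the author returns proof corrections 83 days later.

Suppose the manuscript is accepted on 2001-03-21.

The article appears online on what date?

The manuscript is accepted: Mar 21, 2001.
Copyediting is complete: Mar 21, 2001 + 7 days = Mar 28, 2001.
The author returns proof corrections: Mar 28, 2001 + 83 days = Jun 19, 2001.
The issue goes to press: Jun 19, 2001 + 19 days = Jul 8, 2001.
The article appears online: Jul 8, 2001 + 86 days = Oct 2, 2001.

2001-10-02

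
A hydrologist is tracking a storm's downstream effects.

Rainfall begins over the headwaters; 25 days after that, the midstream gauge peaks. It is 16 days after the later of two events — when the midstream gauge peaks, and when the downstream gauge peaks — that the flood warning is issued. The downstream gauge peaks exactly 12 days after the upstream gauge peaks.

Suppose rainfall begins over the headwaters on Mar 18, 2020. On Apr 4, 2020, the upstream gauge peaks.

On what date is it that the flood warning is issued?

May 2, 2020

Rainfall begins over the headwaters: Mar 18, 2020.
The midstream gauge peaks: Mar 18, 2020 + 25 days = Apr 12, 2020.
The upstream gauge peaks: Apr 4, 2020.
The downstream gauge peaks: Apr 4, 2020 + 12 days = Apr 16, 2020.
Both prerequisites met — the midstream gauge peaks (Apr 12, 2020), the downstream gauge peaks (Apr 16, 2020); the later is Apr 16, 2020.
The flood warning is issued: Apr 16, 2020 + 16 days = May 2, 2020.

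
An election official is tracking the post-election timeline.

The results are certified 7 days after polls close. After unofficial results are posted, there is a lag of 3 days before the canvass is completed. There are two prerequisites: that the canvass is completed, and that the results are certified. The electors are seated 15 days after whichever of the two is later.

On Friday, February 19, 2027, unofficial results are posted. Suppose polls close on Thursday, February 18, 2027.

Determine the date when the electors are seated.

Unofficial results are posted: Feb 19, 2027.
The canvass is completed: Feb 19, 2027 + 3 days = Feb 22, 2027.
Polls close: Feb 18, 2027.
The results are certified: Feb 18, 2027 + 7 days = Feb 25, 2027.
Both prerequisites met — the canvass is completed (Feb 22, 2027), the results are certified (Feb 25, 2027); the later is Feb 25, 2027.
The electors are seated: Feb 25, 2027 + 15 days = Mar 12, 2027.

Friday, March 12, 2027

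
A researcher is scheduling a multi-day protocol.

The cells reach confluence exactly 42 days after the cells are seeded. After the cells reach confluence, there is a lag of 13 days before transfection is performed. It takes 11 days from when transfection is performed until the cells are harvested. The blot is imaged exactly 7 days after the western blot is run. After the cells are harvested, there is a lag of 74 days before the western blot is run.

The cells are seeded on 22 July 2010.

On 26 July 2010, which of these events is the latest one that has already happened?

The cells are seeded

The cells are seeded: Jul 22, 2010.
The cells reach confluence: Jul 22, 2010 + 42 days = Sep 2, 2010.
Transfection is performed: Sep 2, 2010 + 13 days = Sep 15, 2010.
The cells are harvested: Sep 15, 2010 + 11 days = Sep 26, 2010.
The western blot is run: Sep 26, 2010 + 74 days = Dec 9, 2010.
The blot is imaged: Dec 9, 2010 + 7 days = Dec 16, 2010.
Jul 26, 2010 falls between when the cells are seeded (Jul 22, 2010) and when the cells reach confluence (Sep 2, 2010).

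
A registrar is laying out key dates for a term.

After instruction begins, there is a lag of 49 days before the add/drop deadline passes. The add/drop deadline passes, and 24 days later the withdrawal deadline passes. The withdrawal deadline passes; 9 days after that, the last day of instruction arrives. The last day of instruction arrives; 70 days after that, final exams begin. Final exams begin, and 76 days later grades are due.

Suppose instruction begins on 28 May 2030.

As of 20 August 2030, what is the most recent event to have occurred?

Instruction begins: May 28, 2030.
The add/drop deadline passes: May 28, 2030 + 49 days = Jul 16, 2030.
The withdrawal deadline passes: Jul 16, 2030 + 24 days = Aug 9, 2030.
The last day of instruction arrives: Aug 9, 2030 + 9 days = Aug 18, 2030.
Final exams begin: Aug 18, 2030 + 70 days = Oct 27, 2030.
Grades are due: Oct 27, 2030 + 76 days = Jan 11, 2031.
Aug 20, 2030 falls between when the last day of instruction arrives (Aug 18, 2030) and when final exams begin (Oct 27, 2030).

The last day of instruction arrives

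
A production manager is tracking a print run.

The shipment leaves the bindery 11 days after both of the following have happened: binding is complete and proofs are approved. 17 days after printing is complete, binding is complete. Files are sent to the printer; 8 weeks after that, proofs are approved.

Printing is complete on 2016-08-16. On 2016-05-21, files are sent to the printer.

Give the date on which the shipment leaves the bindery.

2016-09-13

Printing is complete: Aug 16, 2016.
Binding is complete: Aug 16, 2016 + 17 days = Sep 2, 2016.
Files are sent to the printer: May 21, 2016.
Proofs are approved: May 21, 2016 + 8 weeks = Jul 16, 2016.
Both prerequisites met — binding is complete (Sep 2, 2016), proofs are approved (Jul 16, 2016); the later is Sep 2, 2016.
The shipment leaves the bindery: Sep 2, 2016 + 11 days = Sep 13, 2016.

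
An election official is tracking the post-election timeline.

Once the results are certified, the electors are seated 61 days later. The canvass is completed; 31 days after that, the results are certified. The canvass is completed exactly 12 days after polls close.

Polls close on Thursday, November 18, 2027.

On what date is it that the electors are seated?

Wednesday, March 1, 2028

Polls close: Nov 18, 2027.
The canvass is completed: Nov 18, 2027 + 12 days = Nov 30, 2027.
The results are certified: Nov 30, 2027 + 31 days = Dec 31, 2027.
The electors are seated: Dec 31, 2027 + 61 days = Mar 1, 2028.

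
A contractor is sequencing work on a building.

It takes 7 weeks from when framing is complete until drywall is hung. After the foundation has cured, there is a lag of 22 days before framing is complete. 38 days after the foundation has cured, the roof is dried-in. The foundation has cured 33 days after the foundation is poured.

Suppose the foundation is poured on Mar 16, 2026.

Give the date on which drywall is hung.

Jun 28, 2026

The foundation is poured: Mar 16, 2026.
The foundation has cured: Mar 16, 2026 + 33 days = Apr 18, 2026.
Framing is complete: Apr 18, 2026 + 22 days = May 10, 2026.
Drywall is hung: May 10, 2026 + 7 weeks = Jun 28, 2026.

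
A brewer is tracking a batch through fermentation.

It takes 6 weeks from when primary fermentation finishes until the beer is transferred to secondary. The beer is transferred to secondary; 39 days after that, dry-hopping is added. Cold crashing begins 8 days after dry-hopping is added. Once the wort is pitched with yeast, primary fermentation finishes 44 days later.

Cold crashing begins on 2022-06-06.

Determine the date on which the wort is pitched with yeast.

2022-01-24

Cold crashing begins: Jun 6, 2022.
Dry-hopping is added: Jun 6, 2022 − 8 days = May 29, 2022.
The beer is transferred to secondary: May 29, 2022 − 39 days = Apr 20, 2022.
Primary fermentation finishes: Apr 20, 2022 − 6 weeks = Mar 9, 2022.
The wort is pitched with yeast: Mar 9, 2022 − 44 days = Jan 24, 2022.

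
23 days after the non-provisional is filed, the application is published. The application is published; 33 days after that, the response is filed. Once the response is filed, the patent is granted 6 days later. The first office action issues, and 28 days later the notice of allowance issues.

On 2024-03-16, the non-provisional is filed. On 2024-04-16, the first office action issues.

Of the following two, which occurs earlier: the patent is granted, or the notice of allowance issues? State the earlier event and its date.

The non-provisional is filed: Mar 16, 2024.
The application is published: Mar 16, 2024 + 23 days = Apr 8, 2024.
The response is filed: Apr 8, 2024 + 33 days = May 11, 2024.
The patent is granted: May 11, 2024 + 6 days = May 17, 2024.
The first office action issues: Apr 16, 2024.
The notice of allowance issues: Apr 16, 2024 + 28 days = May 14, 2024.
Comparing: the patent is granted on May 17, 2024 vs the notice of allowance issues on May 14, 2024. Earlier: the notice of allowance issues.

The notice of allowance issues — 2024-05-14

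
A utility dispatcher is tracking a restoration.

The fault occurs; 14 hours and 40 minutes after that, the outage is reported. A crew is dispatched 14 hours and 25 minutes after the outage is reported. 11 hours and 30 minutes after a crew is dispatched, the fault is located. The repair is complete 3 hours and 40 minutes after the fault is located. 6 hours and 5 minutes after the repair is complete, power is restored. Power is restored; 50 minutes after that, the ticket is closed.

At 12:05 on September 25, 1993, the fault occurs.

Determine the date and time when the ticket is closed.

15:15 on September 27, 1993

The fault occurs: 12:05 Sep 25, 1993.
The outage is reported: 12:05 Sep 25, 1993 + 14h40m = 02:45 Sep 26, 1993.
A crew is dispatched: 02:45 Sep 26, 1993 + 14h25m = 17:10 Sep 26, 1993.
The fault is located: 17:10 Sep 26, 1993 + 11h30m = 04:40 Sep 27, 1993.
The repair is complete: 04:40 Sep 27, 1993 + 3h40m = 08:20 Sep 27, 1993.
Power is restored: 08:20 Sep 27, 1993 + 6h05m = 14:25 Sep 27, 1993.
The ticket is closed: 14:25 Sep 27, 1993 + 50m = 15:15 Sep 27, 1993.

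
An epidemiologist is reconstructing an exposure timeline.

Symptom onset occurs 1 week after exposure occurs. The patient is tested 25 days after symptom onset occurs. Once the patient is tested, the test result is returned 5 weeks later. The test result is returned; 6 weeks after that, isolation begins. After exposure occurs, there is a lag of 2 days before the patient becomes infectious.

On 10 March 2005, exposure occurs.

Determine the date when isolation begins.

27 June 2005

Exposure occurs: Mar 10, 2005.
Symptom onset occurs: Mar 10, 2005 + 1 week = Mar 17, 2005.
The patient is tested: Mar 17, 2005 + 25 days = Apr 11, 2005.
The test result is returned: Apr 11, 2005 + 5 weeks = May 16, 2005.
Isolation begins: May 16, 2005 + 6 weeks = Jun 27, 2005.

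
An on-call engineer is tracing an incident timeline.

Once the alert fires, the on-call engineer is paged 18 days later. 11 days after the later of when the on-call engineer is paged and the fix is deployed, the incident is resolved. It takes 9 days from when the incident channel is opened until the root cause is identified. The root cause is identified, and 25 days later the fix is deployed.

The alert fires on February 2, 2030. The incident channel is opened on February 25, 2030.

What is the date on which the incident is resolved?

The alert fires: Feb 2, 2030.
The on-call engineer is paged: Feb 2, 2030 + 18 days = Feb 20, 2030.
The incident channel is opened: Feb 25, 2030.
The root cause is identified: Feb 25, 2030 + 9 days = Mar 6, 2030.
The fix is deployed: Mar 6, 2030 + 25 days = Mar 31, 2030.
Both prerequisites met — the on-call engineer is paged (Feb 20, 2030), the fix is deployed (Mar 31, 2030); the later is Mar 31, 2030.
The incident is resolved: Mar 31, 2030 + 11 days = Apr 11, 2030.

April 11, 2030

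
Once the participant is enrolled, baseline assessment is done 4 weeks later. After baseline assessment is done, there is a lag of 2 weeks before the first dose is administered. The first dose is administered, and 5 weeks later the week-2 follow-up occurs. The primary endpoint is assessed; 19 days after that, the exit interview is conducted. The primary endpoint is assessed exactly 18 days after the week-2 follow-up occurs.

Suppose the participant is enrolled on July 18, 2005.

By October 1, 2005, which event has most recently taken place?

The first dose is administered

The participant is enrolled: Jul 18, 2005.
Baseline assessment is done: Jul 18, 2005 + 4 weeks = Aug 15, 2005.
The first dose is administered: Aug 15, 2005 + 2 weeks = Aug 29, 2005.
The week-2 follow-up occurs: Aug 29, 2005 + 5 weeks = Oct 3, 2005.
The primary endpoint is assessed: Oct 3, 2005 + 18 days = Oct 21, 2005.
The exit interview is conducted: Oct 21, 2005 + 19 days = Nov 9, 2005.
Oct 1, 2005 falls between when the first dose is administered (Aug 29, 2005) and when the week-2 follow-up occurs (Oct 3, 2005).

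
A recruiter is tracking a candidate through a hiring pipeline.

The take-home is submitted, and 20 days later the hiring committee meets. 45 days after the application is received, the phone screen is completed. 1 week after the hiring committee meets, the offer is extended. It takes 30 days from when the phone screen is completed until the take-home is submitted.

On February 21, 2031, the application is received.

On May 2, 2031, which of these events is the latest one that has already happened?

The phone screen is completed

The application is received: Feb 21, 2031.
The phone screen is completed: Feb 21, 2031 + 45 days = Apr 7, 2031.
The take-home is submitted: Apr 7, 2031 + 30 days = May 7, 2031.
The hiring committee meets: May 7, 2031 + 20 days = May 27, 2031.
The offer is extended: May 27, 2031 + 1 week = Jun 3, 2031.
May 2, 2031 falls between when the phone screen is completed (Apr 7, 2031) and when the take-home is submitted (May 7, 2031).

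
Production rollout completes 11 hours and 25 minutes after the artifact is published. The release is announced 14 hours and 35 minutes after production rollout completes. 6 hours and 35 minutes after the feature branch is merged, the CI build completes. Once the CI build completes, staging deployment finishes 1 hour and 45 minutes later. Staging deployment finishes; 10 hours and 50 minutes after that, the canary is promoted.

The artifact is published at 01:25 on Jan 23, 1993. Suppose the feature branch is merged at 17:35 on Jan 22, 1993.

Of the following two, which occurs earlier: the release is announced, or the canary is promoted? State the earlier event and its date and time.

The canary is promoted — 12:45 on Jan 23, 1993

The artifact is published: 01:25 Jan 23, 1993.
Production rollout completes: 01:25 Jan 23, 1993 + 11h25m = 12:50 Jan 23, 1993.
The release is announced: 12:50 Jan 23, 1993 + 14h35m = 03:25 Jan 24, 1993.
The feature branch is merged: 17:35 Jan 22, 1993.
The CI build completes: 17:35 Jan 22, 1993 + 6h35m = 00:10 Jan 23, 1993.
Staging deployment finishes: 00:10 Jan 23, 1993 + 1h45m = 01:55 Jan 23, 1993.
The canary is promoted: 01:55 Jan 23, 1993 + 10h50m = 12:45 Jan 23, 1993.
Comparing: the release is announced at 03:25 Jan 24, 1993 vs the canary is promoted at 12:45 Jan 23, 1993. Earlier: the canary is promoted.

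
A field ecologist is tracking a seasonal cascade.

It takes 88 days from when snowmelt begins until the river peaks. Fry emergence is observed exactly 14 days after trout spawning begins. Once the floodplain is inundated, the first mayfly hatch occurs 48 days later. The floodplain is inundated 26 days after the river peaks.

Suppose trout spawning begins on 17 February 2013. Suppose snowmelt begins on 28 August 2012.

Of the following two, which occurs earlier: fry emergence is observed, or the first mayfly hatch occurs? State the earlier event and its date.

The first mayfly hatch occurs — 6 February 2013

Trout spawning begins: Feb 17, 2013.
Fry emergence is observed: Feb 17, 2013 + 14 days = Mar 3, 2013.
Snowmelt begins: Aug 28, 2012.
The river peaks: Aug 28, 2012 + 88 days = Nov 24, 2012.
The floodplain is inundated: Nov 24, 2012 + 26 days = Dec 20, 2012.
The first mayfly hatch occurs: Dec 20, 2012 + 48 days = Feb 6, 2013.
Comparing: fry emergence is observed on Mar 3, 2013 vs the first mayfly hatch occurs on Feb 6, 2013. Earlier: the first mayfly hatch occurs.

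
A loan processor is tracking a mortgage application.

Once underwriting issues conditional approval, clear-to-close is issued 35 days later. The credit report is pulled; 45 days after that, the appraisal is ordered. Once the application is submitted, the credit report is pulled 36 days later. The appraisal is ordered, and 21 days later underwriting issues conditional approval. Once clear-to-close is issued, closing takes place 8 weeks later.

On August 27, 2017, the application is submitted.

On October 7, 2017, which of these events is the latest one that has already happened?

The credit report is pulled

The application is submitted: Aug 27, 2017.
The credit report is pulled: Aug 27, 2017 + 36 days = Oct 2, 2017.
The appraisal is ordered: Oct 2, 2017 + 45 days = Nov 16, 2017.
Underwriting issues conditional approval: Nov 16, 2017 + 21 days = Dec 7, 2017.
Clear-to-close is issued: Dec 7, 2017 + 35 days = Jan 11, 2018.
Closing takes place: Jan 11, 2018 + 8 weeks = Mar 8, 2018.
Oct 7, 2017 falls between when the credit report is pulled (Oct 2, 2017) and when the appraisal is ordered (Nov 16, 2017).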